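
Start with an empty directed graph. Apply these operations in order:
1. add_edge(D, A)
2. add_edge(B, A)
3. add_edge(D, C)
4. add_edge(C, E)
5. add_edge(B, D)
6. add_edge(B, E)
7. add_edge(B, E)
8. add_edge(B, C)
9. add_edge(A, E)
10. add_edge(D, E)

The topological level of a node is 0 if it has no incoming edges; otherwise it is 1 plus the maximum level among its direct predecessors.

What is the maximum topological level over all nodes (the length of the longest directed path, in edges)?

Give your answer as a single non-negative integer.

Op 1: add_edge(D, A). Edges now: 1
Op 2: add_edge(B, A). Edges now: 2
Op 3: add_edge(D, C). Edges now: 3
Op 4: add_edge(C, E). Edges now: 4
Op 5: add_edge(B, D). Edges now: 5
Op 6: add_edge(B, E). Edges now: 6
Op 7: add_edge(B, E) (duplicate, no change). Edges now: 6
Op 8: add_edge(B, C). Edges now: 7
Op 9: add_edge(A, E). Edges now: 8
Op 10: add_edge(D, E). Edges now: 9
Compute levels (Kahn BFS):
  sources (in-degree 0): B
  process B: level=0
    B->A: in-degree(A)=1, level(A)>=1
    B->C: in-degree(C)=1, level(C)>=1
    B->D: in-degree(D)=0, level(D)=1, enqueue
    B->E: in-degree(E)=3, level(E)>=1
  process D: level=1
    D->A: in-degree(A)=0, level(A)=2, enqueue
    D->C: in-degree(C)=0, level(C)=2, enqueue
    D->E: in-degree(E)=2, level(E)>=2
  process A: level=2
    A->E: in-degree(E)=1, level(E)>=3
  process C: level=2
    C->E: in-degree(E)=0, level(E)=3, enqueue
  process E: level=3
All levels: A:2, B:0, C:2, D:1, E:3
max level = 3

Answer: 3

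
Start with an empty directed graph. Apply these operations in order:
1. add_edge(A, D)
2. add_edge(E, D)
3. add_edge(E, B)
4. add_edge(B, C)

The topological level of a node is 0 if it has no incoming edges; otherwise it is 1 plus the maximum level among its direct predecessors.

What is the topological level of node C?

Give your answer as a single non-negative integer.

Op 1: add_edge(A, D). Edges now: 1
Op 2: add_edge(E, D). Edges now: 2
Op 3: add_edge(E, B). Edges now: 3
Op 4: add_edge(B, C). Edges now: 4
Compute levels (Kahn BFS):
  sources (in-degree 0): A, E
  process A: level=0
    A->D: in-degree(D)=1, level(D)>=1
  process E: level=0
    E->B: in-degree(B)=0, level(B)=1, enqueue
    E->D: in-degree(D)=0, level(D)=1, enqueue
  process B: level=1
    B->C: in-degree(C)=0, level(C)=2, enqueue
  process D: level=1
  process C: level=2
All levels: A:0, B:1, C:2, D:1, E:0
level(C) = 2

Answer: 2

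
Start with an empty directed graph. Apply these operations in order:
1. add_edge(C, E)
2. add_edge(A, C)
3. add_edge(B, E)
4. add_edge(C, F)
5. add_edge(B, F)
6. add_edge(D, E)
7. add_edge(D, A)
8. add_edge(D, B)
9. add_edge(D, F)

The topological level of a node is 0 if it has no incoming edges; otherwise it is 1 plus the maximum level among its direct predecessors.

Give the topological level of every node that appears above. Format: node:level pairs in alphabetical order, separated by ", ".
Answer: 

Answer: A:1, B:1, C:2, D:0, E:3, F:3

Derivation:
Op 1: add_edge(C, E). Edges now: 1
Op 2: add_edge(A, C). Edges now: 2
Op 3: add_edge(B, E). Edges now: 3
Op 4: add_edge(C, F). Edges now: 4
Op 5: add_edge(B, F). Edges now: 5
Op 6: add_edge(D, E). Edges now: 6
Op 7: add_edge(D, A). Edges now: 7
Op 8: add_edge(D, B). Edges now: 8
Op 9: add_edge(D, F). Edges now: 9
Compute levels (Kahn BFS):
  sources (in-degree 0): D
  process D: level=0
    D->A: in-degree(A)=0, level(A)=1, enqueue
    D->B: in-degree(B)=0, level(B)=1, enqueue
    D->E: in-degree(E)=2, level(E)>=1
    D->F: in-degree(F)=2, level(F)>=1
  process A: level=1
    A->C: in-degree(C)=0, level(C)=2, enqueue
  process B: level=1
    B->E: in-degree(E)=1, level(E)>=2
    B->F: in-degree(F)=1, level(F)>=2
  process C: level=2
    C->E: in-degree(E)=0, level(E)=3, enqueue
    C->F: in-degree(F)=0, level(F)=3, enqueue
  process E: level=3
  process F: level=3
All levels: A:1, B:1, C:2, D:0, E:3, F:3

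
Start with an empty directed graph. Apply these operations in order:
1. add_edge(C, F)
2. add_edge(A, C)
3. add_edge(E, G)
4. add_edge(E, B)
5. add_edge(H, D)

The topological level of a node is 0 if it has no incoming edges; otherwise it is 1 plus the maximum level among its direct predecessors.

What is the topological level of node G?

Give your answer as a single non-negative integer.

Op 1: add_edge(C, F). Edges now: 1
Op 2: add_edge(A, C). Edges now: 2
Op 3: add_edge(E, G). Edges now: 3
Op 4: add_edge(E, B). Edges now: 4
Op 5: add_edge(H, D). Edges now: 5
Compute levels (Kahn BFS):
  sources (in-degree 0): A, E, H
  process A: level=0
    A->C: in-degree(C)=0, level(C)=1, enqueue
  process E: level=0
    E->B: in-degree(B)=0, level(B)=1, enqueue
    E->G: in-degree(G)=0, level(G)=1, enqueue
  process H: level=0
    H->D: in-degree(D)=0, level(D)=1, enqueue
  process C: level=1
    C->F: in-degree(F)=0, level(F)=2, enqueue
  process B: level=1
  process G: level=1
  process D: level=1
  process F: level=2
All levels: A:0, B:1, C:1, D:1, E:0, F:2, G:1, H:0
level(G) = 1

Answer: 1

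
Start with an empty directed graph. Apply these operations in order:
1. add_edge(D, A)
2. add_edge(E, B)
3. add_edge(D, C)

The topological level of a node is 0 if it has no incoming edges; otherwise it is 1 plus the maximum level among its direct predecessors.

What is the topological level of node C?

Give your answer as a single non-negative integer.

Answer: 1

Derivation:
Op 1: add_edge(D, A). Edges now: 1
Op 2: add_edge(E, B). Edges now: 2
Op 3: add_edge(D, C). Edges now: 3
Compute levels (Kahn BFS):
  sources (in-degree 0): D, E
  process D: level=0
    D->A: in-degree(A)=0, level(A)=1, enqueue
    D->C: in-degree(C)=0, level(C)=1, enqueue
  process E: level=0
    E->B: in-degree(B)=0, level(B)=1, enqueue
  process A: level=1
  process C: level=1
  process B: level=1
All levels: A:1, B:1, C:1, D:0, E:0
level(C) = 1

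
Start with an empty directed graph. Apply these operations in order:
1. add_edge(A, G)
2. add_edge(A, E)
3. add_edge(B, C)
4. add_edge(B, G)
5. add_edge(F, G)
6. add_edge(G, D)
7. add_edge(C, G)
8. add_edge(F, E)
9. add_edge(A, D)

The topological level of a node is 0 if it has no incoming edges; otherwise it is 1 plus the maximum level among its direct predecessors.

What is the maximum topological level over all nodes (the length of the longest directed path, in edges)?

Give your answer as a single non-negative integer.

Answer: 3

Derivation:
Op 1: add_edge(A, G). Edges now: 1
Op 2: add_edge(A, E). Edges now: 2
Op 3: add_edge(B, C). Edges now: 3
Op 4: add_edge(B, G). Edges now: 4
Op 5: add_edge(F, G). Edges now: 5
Op 6: add_edge(G, D). Edges now: 6
Op 7: add_edge(C, G). Edges now: 7
Op 8: add_edge(F, E). Edges now: 8
Op 9: add_edge(A, D). Edges now: 9
Compute levels (Kahn BFS):
  sources (in-degree 0): A, B, F
  process A: level=0
    A->D: in-degree(D)=1, level(D)>=1
    A->E: in-degree(E)=1, level(E)>=1
    A->G: in-degree(G)=3, level(G)>=1
  process B: level=0
    B->C: in-degree(C)=0, level(C)=1, enqueue
    B->G: in-degree(G)=2, level(G)>=1
  process F: level=0
    F->E: in-degree(E)=0, level(E)=1, enqueue
    F->G: in-degree(G)=1, level(G)>=1
  process C: level=1
    C->G: in-degree(G)=0, level(G)=2, enqueue
  process E: level=1
  process G: level=2
    G->D: in-degree(D)=0, level(D)=3, enqueue
  process D: level=3
All levels: A:0, B:0, C:1, D:3, E:1, F:0, G:2
max level = 3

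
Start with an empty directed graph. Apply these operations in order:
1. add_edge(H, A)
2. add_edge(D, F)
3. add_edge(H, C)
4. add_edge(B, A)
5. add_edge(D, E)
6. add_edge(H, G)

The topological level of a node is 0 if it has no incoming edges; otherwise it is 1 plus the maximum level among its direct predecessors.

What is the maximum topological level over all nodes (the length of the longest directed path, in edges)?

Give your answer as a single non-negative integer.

Op 1: add_edge(H, A). Edges now: 1
Op 2: add_edge(D, F). Edges now: 2
Op 3: add_edge(H, C). Edges now: 3
Op 4: add_edge(B, A). Edges now: 4
Op 5: add_edge(D, E). Edges now: 5
Op 6: add_edge(H, G). Edges now: 6
Compute levels (Kahn BFS):
  sources (in-degree 0): B, D, H
  process B: level=0
    B->A: in-degree(A)=1, level(A)>=1
  process D: level=0
    D->E: in-degree(E)=0, level(E)=1, enqueue
    D->F: in-degree(F)=0, level(F)=1, enqueue
  process H: level=0
    H->A: in-degree(A)=0, level(A)=1, enqueue
    H->C: in-degree(C)=0, level(C)=1, enqueue
    H->G: in-degree(G)=0, level(G)=1, enqueue
  process E: level=1
  process F: level=1
  process A: level=1
  process C: level=1
  process G: level=1
All levels: A:1, B:0, C:1, D:0, E:1, F:1, G:1, H:0
max level = 1

Answer: 1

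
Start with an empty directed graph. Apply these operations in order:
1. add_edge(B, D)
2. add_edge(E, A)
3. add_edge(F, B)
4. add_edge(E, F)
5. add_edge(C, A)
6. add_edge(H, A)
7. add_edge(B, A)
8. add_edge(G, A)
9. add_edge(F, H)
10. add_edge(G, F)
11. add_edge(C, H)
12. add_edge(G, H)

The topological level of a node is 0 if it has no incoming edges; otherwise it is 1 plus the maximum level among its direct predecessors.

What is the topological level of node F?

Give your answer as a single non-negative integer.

Op 1: add_edge(B, D). Edges now: 1
Op 2: add_edge(E, A). Edges now: 2
Op 3: add_edge(F, B). Edges now: 3
Op 4: add_edge(E, F). Edges now: 4
Op 5: add_edge(C, A). Edges now: 5
Op 6: add_edge(H, A). Edges now: 6
Op 7: add_edge(B, A). Edges now: 7
Op 8: add_edge(G, A). Edges now: 8
Op 9: add_edge(F, H). Edges now: 9
Op 10: add_edge(G, F). Edges now: 10
Op 11: add_edge(C, H). Edges now: 11
Op 12: add_edge(G, H). Edges now: 12
Compute levels (Kahn BFS):
  sources (in-degree 0): C, E, G
  process C: level=0
    C->A: in-degree(A)=4, level(A)>=1
    C->H: in-degree(H)=2, level(H)>=1
  process E: level=0
    E->A: in-degree(A)=3, level(A)>=1
    E->F: in-degree(F)=1, level(F)>=1
  process G: level=0
    G->A: in-degree(A)=2, level(A)>=1
    G->F: in-degree(F)=0, level(F)=1, enqueue
    G->H: in-degree(H)=1, level(H)>=1
  process F: level=1
    F->B: in-degree(B)=0, level(B)=2, enqueue
    F->H: in-degree(H)=0, level(H)=2, enqueue
  process B: level=2
    B->A: in-degree(A)=1, level(A)>=3
    B->D: in-degree(D)=0, level(D)=3, enqueue
  process H: level=2
    H->A: in-degree(A)=0, level(A)=3, enqueue
  process D: level=3
  process A: level=3
All levels: A:3, B:2, C:0, D:3, E:0, F:1, G:0, H:2
level(F) = 1

Answer: 1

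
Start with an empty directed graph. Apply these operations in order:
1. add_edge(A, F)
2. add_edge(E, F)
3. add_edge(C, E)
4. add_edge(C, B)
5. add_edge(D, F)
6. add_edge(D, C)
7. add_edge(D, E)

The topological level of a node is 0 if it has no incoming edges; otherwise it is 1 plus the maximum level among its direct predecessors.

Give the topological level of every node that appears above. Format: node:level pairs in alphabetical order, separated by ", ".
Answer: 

Answer: A:0, B:2, C:1, D:0, E:2, F:3

Derivation:
Op 1: add_edge(A, F). Edges now: 1
Op 2: add_edge(E, F). Edges now: 2
Op 3: add_edge(C, E). Edges now: 3
Op 4: add_edge(C, B). Edges now: 4
Op 5: add_edge(D, F). Edges now: 5
Op 6: add_edge(D, C). Edges now: 6
Op 7: add_edge(D, E). Edges now: 7
Compute levels (Kahn BFS):
  sources (in-degree 0): A, D
  process A: level=0
    A->F: in-degree(F)=2, level(F)>=1
  process D: level=0
    D->C: in-degree(C)=0, level(C)=1, enqueue
    D->E: in-degree(E)=1, level(E)>=1
    D->F: in-degree(F)=1, level(F)>=1
  process C: level=1
    C->B: in-degree(B)=0, level(B)=2, enqueue
    C->E: in-degree(E)=0, level(E)=2, enqueue
  process B: level=2
  process E: level=2
    E->F: in-degree(F)=0, level(F)=3, enqueue
  process F: level=3
All levels: A:0, B:2, C:1, D:0, E:2, F:3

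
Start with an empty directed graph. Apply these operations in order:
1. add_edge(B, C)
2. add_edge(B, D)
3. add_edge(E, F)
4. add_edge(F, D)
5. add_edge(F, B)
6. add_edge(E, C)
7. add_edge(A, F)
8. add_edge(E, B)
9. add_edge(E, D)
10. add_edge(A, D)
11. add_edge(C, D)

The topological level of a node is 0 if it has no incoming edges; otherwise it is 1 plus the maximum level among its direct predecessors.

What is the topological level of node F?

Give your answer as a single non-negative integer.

Op 1: add_edge(B, C). Edges now: 1
Op 2: add_edge(B, D). Edges now: 2
Op 3: add_edge(E, F). Edges now: 3
Op 4: add_edge(F, D). Edges now: 4
Op 5: add_edge(F, B). Edges now: 5
Op 6: add_edge(E, C). Edges now: 6
Op 7: add_edge(A, F). Edges now: 7
Op 8: add_edge(E, B). Edges now: 8
Op 9: add_edge(E, D). Edges now: 9
Op 10: add_edge(A, D). Edges now: 10
Op 11: add_edge(C, D). Edges now: 11
Compute levels (Kahn BFS):
  sources (in-degree 0): A, E
  process A: level=0
    A->D: in-degree(D)=4, level(D)>=1
    A->F: in-degree(F)=1, level(F)>=1
  process E: level=0
    E->B: in-degree(B)=1, level(B)>=1
    E->C: in-degree(C)=1, level(C)>=1
    E->D: in-degree(D)=3, level(D)>=1
    E->F: in-degree(F)=0, level(F)=1, enqueue
  process F: level=1
    F->B: in-degree(B)=0, level(B)=2, enqueue
    F->D: in-degree(D)=2, level(D)>=2
  process B: level=2
    B->C: in-degree(C)=0, level(C)=3, enqueue
    B->D: in-degree(D)=1, level(D)>=3
  process C: level=3
    C->D: in-degree(D)=0, level(D)=4, enqueue
  process D: level=4
All levels: A:0, B:2, C:3, D:4, E:0, F:1
level(F) = 1

Answer: 1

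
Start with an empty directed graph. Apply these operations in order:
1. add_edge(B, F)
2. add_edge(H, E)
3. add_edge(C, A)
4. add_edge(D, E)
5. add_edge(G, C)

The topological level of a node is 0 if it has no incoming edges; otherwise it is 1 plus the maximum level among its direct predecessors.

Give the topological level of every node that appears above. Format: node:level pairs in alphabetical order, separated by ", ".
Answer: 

Op 1: add_edge(B, F). Edges now: 1
Op 2: add_edge(H, E). Edges now: 2
Op 3: add_edge(C, A). Edges now: 3
Op 4: add_edge(D, E). Edges now: 4
Op 5: add_edge(G, C). Edges now: 5
Compute levels (Kahn BFS):
  sources (in-degree 0): B, D, G, H
  process B: level=0
    B->F: in-degree(F)=0, level(F)=1, enqueue
  process D: level=0
    D->E: in-degree(E)=1, level(E)>=1
  process G: level=0
    G->C: in-degree(C)=0, level(C)=1, enqueue
  process H: level=0
    H->E: in-degree(E)=0, level(E)=1, enqueue
  process F: level=1
  process C: level=1
    C->A: in-degree(A)=0, level(A)=2, enqueue
  process E: level=1
  process A: level=2
All levels: A:2, B:0, C:1, D:0, E:1, F:1, G:0, H:0

Answer: A:2, B:0, C:1, D:0, E:1, F:1, G:0, H:0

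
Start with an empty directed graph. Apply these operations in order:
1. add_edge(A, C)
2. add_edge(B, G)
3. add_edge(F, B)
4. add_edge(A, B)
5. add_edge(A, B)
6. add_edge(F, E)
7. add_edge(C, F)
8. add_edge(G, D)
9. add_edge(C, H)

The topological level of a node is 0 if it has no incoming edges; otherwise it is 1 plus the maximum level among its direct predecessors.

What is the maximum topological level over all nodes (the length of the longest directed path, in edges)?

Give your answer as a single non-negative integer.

Op 1: add_edge(A, C). Edges now: 1
Op 2: add_edge(B, G). Edges now: 2
Op 3: add_edge(F, B). Edges now: 3
Op 4: add_edge(A, B). Edges now: 4
Op 5: add_edge(A, B) (duplicate, no change). Edges now: 4
Op 6: add_edge(F, E). Edges now: 5
Op 7: add_edge(C, F). Edges now: 6
Op 8: add_edge(G, D). Edges now: 7
Op 9: add_edge(C, H). Edges now: 8
Compute levels (Kahn BFS):
  sources (in-degree 0): A
  process A: level=0
    A->B: in-degree(B)=1, level(B)>=1
    A->C: in-degree(C)=0, level(C)=1, enqueue
  process C: level=1
    C->F: in-degree(F)=0, level(F)=2, enqueue
    C->H: in-degree(H)=0, level(H)=2, enqueue
  process F: level=2
    F->B: in-degree(B)=0, level(B)=3, enqueue
    F->E: in-degree(E)=0, level(E)=3, enqueue
  process H: level=2
  process B: level=3
    B->G: in-degree(G)=0, level(G)=4, enqueue
  process E: level=3
  process G: level=4
    G->D: in-degree(D)=0, level(D)=5, enqueue
  process D: level=5
All levels: A:0, B:3, C:1, D:5, E:3, F:2, G:4, H:2
max level = 5

Answer: 5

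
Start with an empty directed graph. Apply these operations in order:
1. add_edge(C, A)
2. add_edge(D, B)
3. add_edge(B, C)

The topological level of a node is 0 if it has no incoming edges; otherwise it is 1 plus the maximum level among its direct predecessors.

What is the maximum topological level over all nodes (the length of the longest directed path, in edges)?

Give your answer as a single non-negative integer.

Answer: 3

Derivation:
Op 1: add_edge(C, A). Edges now: 1
Op 2: add_edge(D, B). Edges now: 2
Op 3: add_edge(B, C). Edges now: 3
Compute levels (Kahn BFS):
  sources (in-degree 0): D
  process D: level=0
    D->B: in-degree(B)=0, level(B)=1, enqueue
  process B: level=1
    B->C: in-degree(C)=0, level(C)=2, enqueue
  process C: level=2
    C->A: in-degree(A)=0, level(A)=3, enqueue
  process A: level=3
All levels: A:3, B:1, C:2, D:0
max level = 3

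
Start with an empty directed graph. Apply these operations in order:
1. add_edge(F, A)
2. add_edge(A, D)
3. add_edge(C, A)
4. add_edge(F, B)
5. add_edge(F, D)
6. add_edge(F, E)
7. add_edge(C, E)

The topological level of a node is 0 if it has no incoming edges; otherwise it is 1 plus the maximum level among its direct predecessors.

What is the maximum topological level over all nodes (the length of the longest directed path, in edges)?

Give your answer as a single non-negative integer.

Answer: 2

Derivation:
Op 1: add_edge(F, A). Edges now: 1
Op 2: add_edge(A, D). Edges now: 2
Op 3: add_edge(C, A). Edges now: 3
Op 4: add_edge(F, B). Edges now: 4
Op 5: add_edge(F, D). Edges now: 5
Op 6: add_edge(F, E). Edges now: 6
Op 7: add_edge(C, E). Edges now: 7
Compute levels (Kahn BFS):
  sources (in-degree 0): C, F
  process C: level=0
    C->A: in-degree(A)=1, level(A)>=1
    C->E: in-degree(E)=1, level(E)>=1
  process F: level=0
    F->A: in-degree(A)=0, level(A)=1, enqueue
    F->B: in-degree(B)=0, level(B)=1, enqueue
    F->D: in-degree(D)=1, level(D)>=1
    F->E: in-degree(E)=0, level(E)=1, enqueue
  process A: level=1
    A->D: in-degree(D)=0, level(D)=2, enqueue
  process B: level=1
  process E: level=1
  process D: level=2
All levels: A:1, B:1, C:0, D:2, E:1, F:0
max level = 2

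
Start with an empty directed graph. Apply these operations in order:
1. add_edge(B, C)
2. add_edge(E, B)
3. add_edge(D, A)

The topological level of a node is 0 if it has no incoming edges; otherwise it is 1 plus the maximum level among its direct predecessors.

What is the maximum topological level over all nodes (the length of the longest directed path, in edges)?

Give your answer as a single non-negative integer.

Answer: 2

Derivation:
Op 1: add_edge(B, C). Edges now: 1
Op 2: add_edge(E, B). Edges now: 2
Op 3: add_edge(D, A). Edges now: 3
Compute levels (Kahn BFS):
  sources (in-degree 0): D, E
  process D: level=0
    D->A: in-degree(A)=0, level(A)=1, enqueue
  process E: level=0
    E->B: in-degree(B)=0, level(B)=1, enqueue
  process A: level=1
  process B: level=1
    B->C: in-degree(C)=0, level(C)=2, enqueue
  process C: level=2
All levels: A:1, B:1, C:2, D:0, E:0
max level = 2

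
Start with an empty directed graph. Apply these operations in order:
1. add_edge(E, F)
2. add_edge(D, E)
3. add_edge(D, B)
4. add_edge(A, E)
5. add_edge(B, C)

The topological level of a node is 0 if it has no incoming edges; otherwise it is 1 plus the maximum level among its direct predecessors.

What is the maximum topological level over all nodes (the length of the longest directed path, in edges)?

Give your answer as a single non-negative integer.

Op 1: add_edge(E, F). Edges now: 1
Op 2: add_edge(D, E). Edges now: 2
Op 3: add_edge(D, B). Edges now: 3
Op 4: add_edge(A, E). Edges now: 4
Op 5: add_edge(B, C). Edges now: 5
Compute levels (Kahn BFS):
  sources (in-degree 0): A, D
  process A: level=0
    A->E: in-degree(E)=1, level(E)>=1
  process D: level=0
    D->B: in-degree(B)=0, level(B)=1, enqueue
    D->E: in-degree(E)=0, level(E)=1, enqueue
  process B: level=1
    B->C: in-degree(C)=0, level(C)=2, enqueue
  process E: level=1
    E->F: in-degree(F)=0, level(F)=2, enqueue
  process C: level=2
  process F: level=2
All levels: A:0, B:1, C:2, D:0, E:1, F:2
max level = 2

Answer: 2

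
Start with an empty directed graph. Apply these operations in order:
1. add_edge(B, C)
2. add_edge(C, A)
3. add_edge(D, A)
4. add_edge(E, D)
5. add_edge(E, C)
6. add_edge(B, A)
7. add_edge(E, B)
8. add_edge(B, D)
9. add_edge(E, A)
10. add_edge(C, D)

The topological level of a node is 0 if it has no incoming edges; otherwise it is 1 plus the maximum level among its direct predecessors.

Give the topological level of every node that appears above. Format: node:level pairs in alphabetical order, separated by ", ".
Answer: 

Op 1: add_edge(B, C). Edges now: 1
Op 2: add_edge(C, A). Edges now: 2
Op 3: add_edge(D, A). Edges now: 3
Op 4: add_edge(E, D). Edges now: 4
Op 5: add_edge(E, C). Edges now: 5
Op 6: add_edge(B, A). Edges now: 6
Op 7: add_edge(E, B). Edges now: 7
Op 8: add_edge(B, D). Edges now: 8
Op 9: add_edge(E, A). Edges now: 9
Op 10: add_edge(C, D). Edges now: 10
Compute levels (Kahn BFS):
  sources (in-degree 0): E
  process E: level=0
    E->A: in-degree(A)=3, level(A)>=1
    E->B: in-degree(B)=0, level(B)=1, enqueue
    E->C: in-degree(C)=1, level(C)>=1
    E->D: in-degree(D)=2, level(D)>=1
  process B: level=1
    B->A: in-degree(A)=2, level(A)>=2
    B->C: in-degree(C)=0, level(C)=2, enqueue
    B->D: in-degree(D)=1, level(D)>=2
  process C: level=2
    C->A: in-degree(A)=1, level(A)>=3
    C->D: in-degree(D)=0, level(D)=3, enqueue
  process D: level=3
    D->A: in-degree(A)=0, level(A)=4, enqueue
  process A: level=4
All levels: A:4, B:1, C:2, D:3, E:0

Answer: A:4, B:1, C:2, D:3, E:0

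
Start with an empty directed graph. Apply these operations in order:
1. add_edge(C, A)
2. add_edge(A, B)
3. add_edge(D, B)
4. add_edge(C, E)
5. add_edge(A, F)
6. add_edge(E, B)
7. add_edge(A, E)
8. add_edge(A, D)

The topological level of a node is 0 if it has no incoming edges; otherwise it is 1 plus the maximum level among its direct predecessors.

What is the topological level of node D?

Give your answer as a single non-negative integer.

Answer: 2

Derivation:
Op 1: add_edge(C, A). Edges now: 1
Op 2: add_edge(A, B). Edges now: 2
Op 3: add_edge(D, B). Edges now: 3
Op 4: add_edge(C, E). Edges now: 4
Op 5: add_edge(A, F). Edges now: 5
Op 6: add_edge(E, B). Edges now: 6
Op 7: add_edge(A, E). Edges now: 7
Op 8: add_edge(A, D). Edges now: 8
Compute levels (Kahn BFS):
  sources (in-degree 0): C
  process C: level=0
    C->A: in-degree(A)=0, level(A)=1, enqueue
    C->E: in-degree(E)=1, level(E)>=1
  process A: level=1
    A->B: in-degree(B)=2, level(B)>=2
    A->D: in-degree(D)=0, level(D)=2, enqueue
    A->E: in-degree(E)=0, level(E)=2, enqueue
    A->F: in-degree(F)=0, level(F)=2, enqueue
  process D: level=2
    D->B: in-degree(B)=1, level(B)>=3
  process E: level=2
    E->B: in-degree(B)=0, level(B)=3, enqueue
  process F: level=2
  process B: level=3
All levels: A:1, B:3, C:0, D:2, E:2, F:2
level(D) = 2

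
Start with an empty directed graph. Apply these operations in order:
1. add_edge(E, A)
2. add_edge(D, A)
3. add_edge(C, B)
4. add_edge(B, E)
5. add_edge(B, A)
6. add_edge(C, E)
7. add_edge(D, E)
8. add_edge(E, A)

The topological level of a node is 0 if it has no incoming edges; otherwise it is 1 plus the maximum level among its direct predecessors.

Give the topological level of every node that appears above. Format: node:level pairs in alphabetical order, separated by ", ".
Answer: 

Op 1: add_edge(E, A). Edges now: 1
Op 2: add_edge(D, A). Edges now: 2
Op 3: add_edge(C, B). Edges now: 3
Op 4: add_edge(B, E). Edges now: 4
Op 5: add_edge(B, A). Edges now: 5
Op 6: add_edge(C, E). Edges now: 6
Op 7: add_edge(D, E). Edges now: 7
Op 8: add_edge(E, A) (duplicate, no change). Edges now: 7
Compute levels (Kahn BFS):
  sources (in-degree 0): C, D
  process C: level=0
    C->B: in-degree(B)=0, level(B)=1, enqueue
    C->E: in-degree(E)=2, level(E)>=1
  process D: level=0
    D->A: in-degree(A)=2, level(A)>=1
    D->E: in-degree(E)=1, level(E)>=1
  process B: level=1
    B->A: in-degree(A)=1, level(A)>=2
    B->E: in-degree(E)=0, level(E)=2, enqueue
  process E: level=2
    E->A: in-degree(A)=0, level(A)=3, enqueue
  process A: level=3
All levels: A:3, B:1, C:0, D:0, E:2

Answer: A:3, B:1, C:0, D:0, E:2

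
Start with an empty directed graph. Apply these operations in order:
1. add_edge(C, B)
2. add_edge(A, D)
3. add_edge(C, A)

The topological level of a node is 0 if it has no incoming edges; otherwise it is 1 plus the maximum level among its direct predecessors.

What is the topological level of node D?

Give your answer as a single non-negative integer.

Op 1: add_edge(C, B). Edges now: 1
Op 2: add_edge(A, D). Edges now: 2
Op 3: add_edge(C, A). Edges now: 3
Compute levels (Kahn BFS):
  sources (in-degree 0): C
  process C: level=0
    C->A: in-degree(A)=0, level(A)=1, enqueue
    C->B: in-degree(B)=0, level(B)=1, enqueue
  process A: level=1
    A->D: in-degree(D)=0, level(D)=2, enqueue
  process B: level=1
  process D: level=2
All levels: A:1, B:1, C:0, D:2
level(D) = 2

Answer: 2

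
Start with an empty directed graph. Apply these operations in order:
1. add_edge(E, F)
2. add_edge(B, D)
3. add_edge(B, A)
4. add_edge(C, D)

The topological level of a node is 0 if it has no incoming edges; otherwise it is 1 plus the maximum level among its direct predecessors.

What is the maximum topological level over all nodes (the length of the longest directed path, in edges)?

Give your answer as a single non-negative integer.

Op 1: add_edge(E, F). Edges now: 1
Op 2: add_edge(B, D). Edges now: 2
Op 3: add_edge(B, A). Edges now: 3
Op 4: add_edge(C, D). Edges now: 4
Compute levels (Kahn BFS):
  sources (in-degree 0): B, C, E
  process B: level=0
    B->A: in-degree(A)=0, level(A)=1, enqueue
    B->D: in-degree(D)=1, level(D)>=1
  process C: level=0
    C->D: in-degree(D)=0, level(D)=1, enqueue
  process E: level=0
    E->F: in-degree(F)=0, level(F)=1, enqueue
  process A: level=1
  process D: level=1
  process F: level=1
All levels: A:1, B:0, C:0, D:1, E:0, F:1
max level = 1

Answer: 1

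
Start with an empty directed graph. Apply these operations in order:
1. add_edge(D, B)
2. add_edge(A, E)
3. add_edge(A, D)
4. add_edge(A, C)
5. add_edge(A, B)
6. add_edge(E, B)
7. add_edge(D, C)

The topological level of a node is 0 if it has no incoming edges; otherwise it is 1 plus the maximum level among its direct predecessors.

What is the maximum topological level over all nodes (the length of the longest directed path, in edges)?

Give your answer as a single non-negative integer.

Op 1: add_edge(D, B). Edges now: 1
Op 2: add_edge(A, E). Edges now: 2
Op 3: add_edge(A, D). Edges now: 3
Op 4: add_edge(A, C). Edges now: 4
Op 5: add_edge(A, B). Edges now: 5
Op 6: add_edge(E, B). Edges now: 6
Op 7: add_edge(D, C). Edges now: 7
Compute levels (Kahn BFS):
  sources (in-degree 0): A
  process A: level=0
    A->B: in-degree(B)=2, level(B)>=1
    A->C: in-degree(C)=1, level(C)>=1
    A->D: in-degree(D)=0, level(D)=1, enqueue
    A->E: in-degree(E)=0, level(E)=1, enqueue
  process D: level=1
    D->B: in-degree(B)=1, level(B)>=2
    D->C: in-degree(C)=0, level(C)=2, enqueue
  process E: level=1
    E->B: in-degree(B)=0, level(B)=2, enqueue
  process C: level=2
  process B: level=2
All levels: A:0, B:2, C:2, D:1, E:1
max level = 2

Answer: 2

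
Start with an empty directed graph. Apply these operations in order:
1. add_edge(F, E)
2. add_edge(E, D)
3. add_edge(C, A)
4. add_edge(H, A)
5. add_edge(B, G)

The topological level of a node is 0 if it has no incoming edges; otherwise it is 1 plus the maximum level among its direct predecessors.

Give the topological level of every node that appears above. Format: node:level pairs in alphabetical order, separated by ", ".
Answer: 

Op 1: add_edge(F, E). Edges now: 1
Op 2: add_edge(E, D). Edges now: 2
Op 3: add_edge(C, A). Edges now: 3
Op 4: add_edge(H, A). Edges now: 4
Op 5: add_edge(B, G). Edges now: 5
Compute levels (Kahn BFS):
  sources (in-degree 0): B, C, F, H
  process B: level=0
    B->G: in-degree(G)=0, level(G)=1, enqueue
  process C: level=0
    C->A: in-degree(A)=1, level(A)>=1
  process F: level=0
    F->E: in-degree(E)=0, level(E)=1, enqueue
  process H: level=0
    H->A: in-degree(A)=0, level(A)=1, enqueue
  process G: level=1
  process E: level=1
    E->D: in-degree(D)=0, level(D)=2, enqueue
  process A: level=1
  process D: level=2
All levels: A:1, B:0, C:0, D:2, E:1, F:0, G:1, H:0

Answer: A:1, B:0, C:0, D:2, E:1, F:0, G:1, H:0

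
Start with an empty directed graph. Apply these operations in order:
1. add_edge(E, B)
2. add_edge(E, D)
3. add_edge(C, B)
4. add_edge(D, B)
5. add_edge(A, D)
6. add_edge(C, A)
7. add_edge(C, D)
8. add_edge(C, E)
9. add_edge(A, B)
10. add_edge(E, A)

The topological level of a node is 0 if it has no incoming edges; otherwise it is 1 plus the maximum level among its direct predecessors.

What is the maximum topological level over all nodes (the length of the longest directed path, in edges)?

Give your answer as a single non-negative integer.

Answer: 4

Derivation:
Op 1: add_edge(E, B). Edges now: 1
Op 2: add_edge(E, D). Edges now: 2
Op 3: add_edge(C, B). Edges now: 3
Op 4: add_edge(D, B). Edges now: 4
Op 5: add_edge(A, D). Edges now: 5
Op 6: add_edge(C, A). Edges now: 6
Op 7: add_edge(C, D). Edges now: 7
Op 8: add_edge(C, E). Edges now: 8
Op 9: add_edge(A, B). Edges now: 9
Op 10: add_edge(E, A). Edges now: 10
Compute levels (Kahn BFS):
  sources (in-degree 0): C
  process C: level=0
    C->A: in-degree(A)=1, level(A)>=1
    C->B: in-degree(B)=3, level(B)>=1
    C->D: in-degree(D)=2, level(D)>=1
    C->E: in-degree(E)=0, level(E)=1, enqueue
  process E: level=1
    E->A: in-degree(A)=0, level(A)=2, enqueue
    E->B: in-degree(B)=2, level(B)>=2
    E->D: in-degree(D)=1, level(D)>=2
  process A: level=2
    A->B: in-degree(B)=1, level(B)>=3
    A->D: in-degree(D)=0, level(D)=3, enqueue
  process D: level=3
    D->B: in-degree(B)=0, level(B)=4, enqueue
  process B: level=4
All levels: A:2, B:4, C:0, D:3, E:1
max level = 4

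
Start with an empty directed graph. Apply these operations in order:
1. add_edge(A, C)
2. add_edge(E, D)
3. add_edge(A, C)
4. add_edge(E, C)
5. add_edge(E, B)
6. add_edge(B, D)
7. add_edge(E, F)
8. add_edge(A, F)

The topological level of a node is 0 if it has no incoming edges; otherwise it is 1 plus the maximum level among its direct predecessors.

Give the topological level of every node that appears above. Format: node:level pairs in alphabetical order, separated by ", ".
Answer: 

Answer: A:0, B:1, C:1, D:2, E:0, F:1

Derivation:
Op 1: add_edge(A, C). Edges now: 1
Op 2: add_edge(E, D). Edges now: 2
Op 3: add_edge(A, C) (duplicate, no change). Edges now: 2
Op 4: add_edge(E, C). Edges now: 3
Op 5: add_edge(E, B). Edges now: 4
Op 6: add_edge(B, D). Edges now: 5
Op 7: add_edge(E, F). Edges now: 6
Op 8: add_edge(A, F). Edges now: 7
Compute levels (Kahn BFS):
  sources (in-degree 0): A, E
  process A: level=0
    A->C: in-degree(C)=1, level(C)>=1
    A->F: in-degree(F)=1, level(F)>=1
  process E: level=0
    E->B: in-degree(B)=0, level(B)=1, enqueue
    E->C: in-degree(C)=0, level(C)=1, enqueue
    E->D: in-degree(D)=1, level(D)>=1
    E->F: in-degree(F)=0, level(F)=1, enqueue
  process B: level=1
    B->D: in-degree(D)=0, level(D)=2, enqueue
  process C: level=1
  process F: level=1
  process D: level=2
All levels: A:0, B:1, C:1, D:2, E:0, F:1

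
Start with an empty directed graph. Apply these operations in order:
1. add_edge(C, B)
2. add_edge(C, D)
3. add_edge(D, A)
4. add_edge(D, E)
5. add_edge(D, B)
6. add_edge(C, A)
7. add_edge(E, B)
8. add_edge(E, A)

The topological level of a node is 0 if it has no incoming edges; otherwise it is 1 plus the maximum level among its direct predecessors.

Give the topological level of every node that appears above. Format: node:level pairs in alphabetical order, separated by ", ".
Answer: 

Answer: A:3, B:3, C:0, D:1, E:2

Derivation:
Op 1: add_edge(C, B). Edges now: 1
Op 2: add_edge(C, D). Edges now: 2
Op 3: add_edge(D, A). Edges now: 3
Op 4: add_edge(D, E). Edges now: 4
Op 5: add_edge(D, B). Edges now: 5
Op 6: add_edge(C, A). Edges now: 6
Op 7: add_edge(E, B). Edges now: 7
Op 8: add_edge(E, A). Edges now: 8
Compute levels (Kahn BFS):
  sources (in-degree 0): C
  process C: level=0
    C->A: in-degree(A)=2, level(A)>=1
    C->B: in-degree(B)=2, level(B)>=1
    C->D: in-degree(D)=0, level(D)=1, enqueue
  process D: level=1
    D->A: in-degree(A)=1, level(A)>=2
    D->B: in-degree(B)=1, level(B)>=2
    D->E: in-degree(E)=0, level(E)=2, enqueue
  process E: level=2
    E->A: in-degree(A)=0, level(A)=3, enqueue
    E->B: in-degree(B)=0, level(B)=3, enqueue
  process A: level=3
  process B: level=3
All levels: A:3, B:3, C:0, D:1, E:2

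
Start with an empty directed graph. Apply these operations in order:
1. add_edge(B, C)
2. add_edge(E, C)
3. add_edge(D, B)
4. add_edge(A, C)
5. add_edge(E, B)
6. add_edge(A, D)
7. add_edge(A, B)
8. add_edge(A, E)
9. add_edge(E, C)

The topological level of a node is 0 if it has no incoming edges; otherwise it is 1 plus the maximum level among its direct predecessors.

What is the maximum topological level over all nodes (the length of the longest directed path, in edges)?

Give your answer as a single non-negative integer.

Answer: 3

Derivation:
Op 1: add_edge(B, C). Edges now: 1
Op 2: add_edge(E, C). Edges now: 2
Op 3: add_edge(D, B). Edges now: 3
Op 4: add_edge(A, C). Edges now: 4
Op 5: add_edge(E, B). Edges now: 5
Op 6: add_edge(A, D). Edges now: 6
Op 7: add_edge(A, B). Edges now: 7
Op 8: add_edge(A, E). Edges now: 8
Op 9: add_edge(E, C) (duplicate, no change). Edges now: 8
Compute levels (Kahn BFS):
  sources (in-degree 0): A
  process A: level=0
    A->B: in-degree(B)=2, level(B)>=1
    A->C: in-degree(C)=2, level(C)>=1
    A->D: in-degree(D)=0, level(D)=1, enqueue
    A->E: in-degree(E)=0, level(E)=1, enqueue
  process D: level=1
    D->B: in-degree(B)=1, level(B)>=2
  process E: level=1
    E->B: in-degree(B)=0, level(B)=2, enqueue
    E->C: in-degree(C)=1, level(C)>=2
  process B: level=2
    B->C: in-degree(C)=0, level(C)=3, enqueue
  process C: level=3
All levels: A:0, B:2, C:3, D:1, E:1
max level = 3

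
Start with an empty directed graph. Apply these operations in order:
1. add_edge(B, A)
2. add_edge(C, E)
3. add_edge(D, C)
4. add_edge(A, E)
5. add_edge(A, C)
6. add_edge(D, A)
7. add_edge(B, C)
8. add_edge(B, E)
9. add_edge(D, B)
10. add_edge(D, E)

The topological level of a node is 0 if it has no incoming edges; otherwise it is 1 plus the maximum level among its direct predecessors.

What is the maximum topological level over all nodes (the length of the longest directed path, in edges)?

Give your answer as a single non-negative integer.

Answer: 4

Derivation:
Op 1: add_edge(B, A). Edges now: 1
Op 2: add_edge(C, E). Edges now: 2
Op 3: add_edge(D, C). Edges now: 3
Op 4: add_edge(A, E). Edges now: 4
Op 5: add_edge(A, C). Edges now: 5
Op 6: add_edge(D, A). Edges now: 6
Op 7: add_edge(B, C). Edges now: 7
Op 8: add_edge(B, E). Edges now: 8
Op 9: add_edge(D, B). Edges now: 9
Op 10: add_edge(D, E). Edges now: 10
Compute levels (Kahn BFS):
  sources (in-degree 0): D
  process D: level=0
    D->A: in-degree(A)=1, level(A)>=1
    D->B: in-degree(B)=0, level(B)=1, enqueue
    D->C: in-degree(C)=2, level(C)>=1
    D->E: in-degree(E)=3, level(E)>=1
  process B: level=1
    B->A: in-degree(A)=0, level(A)=2, enqueue
    B->C: in-degree(C)=1, level(C)>=2
    B->E: in-degree(E)=2, level(E)>=2
  process A: level=2
    A->C: in-degree(C)=0, level(C)=3, enqueue
    A->E: in-degree(E)=1, level(E)>=3
  process C: level=3
    C->E: in-degree(E)=0, level(E)=4, enqueue
  process E: level=4
All levels: A:2, B:1, C:3, D:0, E:4
max level = 4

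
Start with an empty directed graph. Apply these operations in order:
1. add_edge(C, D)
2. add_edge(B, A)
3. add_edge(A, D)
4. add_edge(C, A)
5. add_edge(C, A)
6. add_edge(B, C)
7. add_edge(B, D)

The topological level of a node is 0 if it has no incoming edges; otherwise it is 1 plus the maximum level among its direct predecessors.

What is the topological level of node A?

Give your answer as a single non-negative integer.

Op 1: add_edge(C, D). Edges now: 1
Op 2: add_edge(B, A). Edges now: 2
Op 3: add_edge(A, D). Edges now: 3
Op 4: add_edge(C, A). Edges now: 4
Op 5: add_edge(C, A) (duplicate, no change). Edges now: 4
Op 6: add_edge(B, C). Edges now: 5
Op 7: add_edge(B, D). Edges now: 6
Compute levels (Kahn BFS):
  sources (in-degree 0): B
  process B: level=0
    B->A: in-degree(A)=1, level(A)>=1
    B->C: in-degree(C)=0, level(C)=1, enqueue
    B->D: in-degree(D)=2, level(D)>=1
  process C: level=1
    C->A: in-degree(A)=0, level(A)=2, enqueue
    C->D: in-degree(D)=1, level(D)>=2
  process A: level=2
    A->D: in-degree(D)=0, level(D)=3, enqueue
  process D: level=3
All levels: A:2, B:0, C:1, D:3
level(A) = 2

Answer: 2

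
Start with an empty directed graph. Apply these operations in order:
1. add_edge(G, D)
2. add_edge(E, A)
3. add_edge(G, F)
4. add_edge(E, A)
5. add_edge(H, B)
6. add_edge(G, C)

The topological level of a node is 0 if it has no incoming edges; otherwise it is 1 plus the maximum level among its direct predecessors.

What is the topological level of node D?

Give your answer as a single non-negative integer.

Answer: 1

Derivation:
Op 1: add_edge(G, D). Edges now: 1
Op 2: add_edge(E, A). Edges now: 2
Op 3: add_edge(G, F). Edges now: 3
Op 4: add_edge(E, A) (duplicate, no change). Edges now: 3
Op 5: add_edge(H, B). Edges now: 4
Op 6: add_edge(G, C). Edges now: 5
Compute levels (Kahn BFS):
  sources (in-degree 0): E, G, H
  process E: level=0
    E->A: in-degree(A)=0, level(A)=1, enqueue
  process G: level=0
    G->C: in-degree(C)=0, level(C)=1, enqueue
    G->D: in-degree(D)=0, level(D)=1, enqueue
    G->F: in-degree(F)=0, level(F)=1, enqueue
  process H: level=0
    H->B: in-degree(B)=0, level(B)=1, enqueue
  process A: level=1
  process C: level=1
  process D: level=1
  process F: level=1
  process B: level=1
All levels: A:1, B:1, C:1, D:1, E:0, F:1, G:0, H:0
level(D) = 1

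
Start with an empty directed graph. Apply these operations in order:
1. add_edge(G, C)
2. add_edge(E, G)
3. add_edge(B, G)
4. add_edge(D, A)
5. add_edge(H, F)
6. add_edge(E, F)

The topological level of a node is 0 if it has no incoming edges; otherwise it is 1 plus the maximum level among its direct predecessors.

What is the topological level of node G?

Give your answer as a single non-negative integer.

Answer: 1

Derivation:
Op 1: add_edge(G, C). Edges now: 1
Op 2: add_edge(E, G). Edges now: 2
Op 3: add_edge(B, G). Edges now: 3
Op 4: add_edge(D, A). Edges now: 4
Op 5: add_edge(H, F). Edges now: 5
Op 6: add_edge(E, F). Edges now: 6
Compute levels (Kahn BFS):
  sources (in-degree 0): B, D, E, H
  process B: level=0
    B->G: in-degree(G)=1, level(G)>=1
  process D: level=0
    D->A: in-degree(A)=0, level(A)=1, enqueue
  process E: level=0
    E->F: in-degree(F)=1, level(F)>=1
    E->G: in-degree(G)=0, level(G)=1, enqueue
  process H: level=0
    H->F: in-degree(F)=0, level(F)=1, enqueue
  process A: level=1
  process G: level=1
    G->C: in-degree(C)=0, level(C)=2, enqueue
  process F: level=1
  process C: level=2
All levels: A:1, B:0, C:2, D:0, E:0, F:1, G:1, H:0
level(G) = 1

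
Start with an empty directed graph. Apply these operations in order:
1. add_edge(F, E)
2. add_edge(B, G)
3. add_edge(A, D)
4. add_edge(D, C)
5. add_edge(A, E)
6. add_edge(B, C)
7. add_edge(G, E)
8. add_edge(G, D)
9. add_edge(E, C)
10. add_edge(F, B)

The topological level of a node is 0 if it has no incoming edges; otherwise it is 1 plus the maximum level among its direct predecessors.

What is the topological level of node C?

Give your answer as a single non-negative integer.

Answer: 4

Derivation:
Op 1: add_edge(F, E). Edges now: 1
Op 2: add_edge(B, G). Edges now: 2
Op 3: add_edge(A, D). Edges now: 3
Op 4: add_edge(D, C). Edges now: 4
Op 5: add_edge(A, E). Edges now: 5
Op 6: add_edge(B, C). Edges now: 6
Op 7: add_edge(G, E). Edges now: 7
Op 8: add_edge(G, D). Edges now: 8
Op 9: add_edge(E, C). Edges now: 9
Op 10: add_edge(F, B). Edges now: 10
Compute levels (Kahn BFS):
  sources (in-degree 0): A, F
  process A: level=0
    A->D: in-degree(D)=1, level(D)>=1
    A->E: in-degree(E)=2, level(E)>=1
  process F: level=0
    F->B: in-degree(B)=0, level(B)=1, enqueue
    F->E: in-degree(E)=1, level(E)>=1
  process B: level=1
    B->C: in-degree(C)=2, level(C)>=2
    B->G: in-degree(G)=0, level(G)=2, enqueue
  process G: level=2
    G->D: in-degree(D)=0, level(D)=3, enqueue
    G->E: in-degree(E)=0, level(E)=3, enqueue
  process D: level=3
    D->C: in-degree(C)=1, level(C)>=4
  process E: level=3
    E->C: in-degree(C)=0, level(C)=4, enqueue
  process C: level=4
All levels: A:0, B:1, C:4, D:3, E:3, F:0, G:2
level(C) = 4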